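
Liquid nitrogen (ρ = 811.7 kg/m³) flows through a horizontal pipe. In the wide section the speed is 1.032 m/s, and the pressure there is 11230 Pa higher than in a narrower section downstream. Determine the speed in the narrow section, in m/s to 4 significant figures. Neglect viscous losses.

v₂ = 5.361 m/s

With h₁ = h₂, rearranging Bernoulli gives v₂ = √(v₁² + 2ΔP/ρ).
v₂ = √(1.032² + 2·11230/811.7) = √(1.065 + 27.67) = 5.361 m/s.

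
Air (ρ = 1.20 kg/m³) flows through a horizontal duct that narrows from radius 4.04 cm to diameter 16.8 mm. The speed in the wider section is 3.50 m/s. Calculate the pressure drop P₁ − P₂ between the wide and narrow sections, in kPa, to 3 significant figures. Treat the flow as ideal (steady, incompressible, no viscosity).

By continuity, v₂ = v₁·A₁/A₂ = 3.50·(51.3/2.22) = 81.0 m/s.
With no height change, Bernoulli's equation is P₁ + ½ρv₁² = P₂ + ½ρv₂².
P₁ − P₂ = ½·1.20·(81.0² − 3.50²) = ½·1.20·6540 = 3930 Pa.

3.93 kPa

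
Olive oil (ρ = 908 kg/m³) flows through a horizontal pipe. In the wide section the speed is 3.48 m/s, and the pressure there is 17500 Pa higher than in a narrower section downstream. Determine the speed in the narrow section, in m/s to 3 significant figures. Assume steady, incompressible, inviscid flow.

Along the level pipe P + ½ρv² is conserved, hence v₂² = v₁² + 2(P₁ − P₂)/ρ.
v₂ = √(3.48² + 2·17500/908) = √(12.1 + 38.5) = 7.12 m/s.

v₂ ≈ 7.12 m/s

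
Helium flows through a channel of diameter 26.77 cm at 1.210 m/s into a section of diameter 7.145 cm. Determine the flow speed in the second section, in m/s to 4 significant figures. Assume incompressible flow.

v₂ ≈ 16.99 m/s

The volume flow rate is constant, so v₂ = (A₁/A₂)v₁ = (562.8/40.10)·1.210 = 16.99 m/s.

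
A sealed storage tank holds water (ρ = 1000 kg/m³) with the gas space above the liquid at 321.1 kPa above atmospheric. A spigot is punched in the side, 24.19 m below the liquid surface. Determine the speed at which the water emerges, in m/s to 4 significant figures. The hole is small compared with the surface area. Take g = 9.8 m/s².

Take point 1 at the surface (v₁ ≈ 0) and point 2 at the hole (at atmospheric pressure). Bernoulli: P₁ + ρg h = P_atm + ½ρv₂².
With P₁ − P_atm = 321100 Pa, v₂ = √(2gh + 2ΔP/ρ) = √(2·9.8·24.19 + 2·321100/1000) = 33.41 m/s.

v ≈ 33.41 m/s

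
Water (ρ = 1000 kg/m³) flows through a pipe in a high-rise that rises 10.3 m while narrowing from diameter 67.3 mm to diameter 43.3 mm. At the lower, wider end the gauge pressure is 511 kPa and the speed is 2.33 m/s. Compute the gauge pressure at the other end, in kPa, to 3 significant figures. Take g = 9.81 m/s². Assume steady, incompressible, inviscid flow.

P₂ = 397 kPa

Continuity gives A₁v₁ = A₂v₂, so v₂ = (35.6 cm²)/(14.7 cm²) × 2.33 m/s = 5.63 m/s.
Energy conservation along the streamline gives P₂ = P₁ − ½ρ(v₂² − v₁²) − ρg(h₂ − h₁).
P₂ = 511000 + ½·1000·(2.33² − 5.63²) − 1000·9.81·(+10.3) = 511000 + (-13100) − (101000) = 397000 Pa.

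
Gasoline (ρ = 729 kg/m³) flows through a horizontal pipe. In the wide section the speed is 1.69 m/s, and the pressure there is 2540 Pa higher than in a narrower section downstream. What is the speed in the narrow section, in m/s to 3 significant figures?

With h₁ = h₂, rearranging Bernoulli gives v₂ = √(v₁² + 2ΔP/ρ).
v₂ = √(1.69² + 2·2540/729) = √(2.86 + 6.97) = 3.13 m/s.

v₂ = 3.13 m/s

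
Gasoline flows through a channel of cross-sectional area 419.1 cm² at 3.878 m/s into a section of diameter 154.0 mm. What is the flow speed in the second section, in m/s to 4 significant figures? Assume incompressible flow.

v₂ ≈ 8.726 m/s

Mass conservation (A₁v₁ = A₂v₂) gives v₂ = 3.878 × 419.1/186.3 = 8.726 m/s.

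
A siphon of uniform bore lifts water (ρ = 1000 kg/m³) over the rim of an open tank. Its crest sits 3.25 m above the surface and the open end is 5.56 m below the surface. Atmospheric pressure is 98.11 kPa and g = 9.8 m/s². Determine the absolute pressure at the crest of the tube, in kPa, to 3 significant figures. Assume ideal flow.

Bernoulli surface→outlet gives ½v² = g·h_out, so v = √(2·9.8·5.56) = 10.4 m/s.
Continuity keeps v the same throughout the tube; from surface to crest, P_atm + 0 = P_top + ½ρv² + ρg·h_top.
P_top = 98110 − ½·1000·10.4² − 1000·9.8·3.25 = 11800 Pa.

P_top ≈ 11.8 kPa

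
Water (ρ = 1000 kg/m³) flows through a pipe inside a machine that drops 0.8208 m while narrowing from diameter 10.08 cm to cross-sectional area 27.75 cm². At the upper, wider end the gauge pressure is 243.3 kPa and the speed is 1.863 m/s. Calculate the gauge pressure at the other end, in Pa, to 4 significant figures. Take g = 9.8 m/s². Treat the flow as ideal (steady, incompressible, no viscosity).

The volume flow rate is constant, so v₂ = (A₁/A₂)v₁ = (79.80/27.75)·1.863 = 5.357 m/s.
Energy conservation along the streamline gives P₂ = P₁ − ½ρ(v₂² − v₁²) − ρg(h₂ − h₁).
P₂ = 243300 + ½·1000·(1.863² − 5.357²) − 1000·9.8·(−0.8208) = 243300 + (-12620) − (-8044) = 238700 Pa.

P₂ = 238700 Pa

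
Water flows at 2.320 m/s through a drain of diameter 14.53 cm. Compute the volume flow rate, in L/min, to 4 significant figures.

Q = 2308 L/min

Q = A·v = 0.01658 m² × 2.320 m/s = 0.03847 m³/s.
Converting: 0.03847 m³/s × 60000 = 2308 L/min.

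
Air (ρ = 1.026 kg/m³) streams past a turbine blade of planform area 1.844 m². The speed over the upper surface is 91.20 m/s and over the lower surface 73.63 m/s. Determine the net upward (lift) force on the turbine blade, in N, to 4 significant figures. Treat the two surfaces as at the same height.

The faster flow above has the lower pressure; Bernoulli (same height) gives ΔP = ½ρ(v_up² − v_low²).
ΔP = ½·1.026·(91.20² − 73.63²) = 1486 Pa.
Lift = ΔP · A = 1486 × 1.844 = 2740 N.

F ≈ 2740 N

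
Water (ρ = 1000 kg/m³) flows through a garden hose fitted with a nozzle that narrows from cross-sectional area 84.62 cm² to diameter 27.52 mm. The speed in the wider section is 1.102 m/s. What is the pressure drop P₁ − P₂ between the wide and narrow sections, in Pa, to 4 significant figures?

Continuity gives A₁v₁ = A₂v₂, so v₂ = (84.62 cm²)/(5.948 cm²) × 1.102 m/s = 15.68 m/s.
Along the horizontal streamline, P + ½ρv² is constant.
P₁ − P₂ = ½·1000·(15.68² − 1.102²) = ½·1000·244.6 = 122300 Pa.

ΔP = 122300 Pa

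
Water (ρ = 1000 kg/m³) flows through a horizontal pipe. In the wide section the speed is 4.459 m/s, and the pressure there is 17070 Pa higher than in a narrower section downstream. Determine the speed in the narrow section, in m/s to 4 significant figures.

With h₁ = h₂, rearranging Bernoulli gives v₂ = √(v₁² + 2ΔP/ρ).
v₂ = √(4.459² + 2·17070/1000) = √(19.88 + 34.14) = 7.350 m/s.

7.350 m/s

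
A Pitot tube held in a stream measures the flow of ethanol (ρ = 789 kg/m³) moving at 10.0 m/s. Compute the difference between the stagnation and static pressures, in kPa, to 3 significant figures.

The dynamic pressure equals the rise in static pressure at the stagnation point: ΔP = ½ρv².
ΔP = ½·789·10.0² = 39400 Pa.

ΔP ≈ 39.5 kPa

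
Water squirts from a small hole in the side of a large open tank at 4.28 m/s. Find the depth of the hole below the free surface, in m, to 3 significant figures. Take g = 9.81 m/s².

For a small hole in a large open tank, ½v² = gh, giving h = v²/(2g).
h = 4.28²/(2·9.81) = 18.3/19.62 = 0.934 m.

h ≈ 0.934 m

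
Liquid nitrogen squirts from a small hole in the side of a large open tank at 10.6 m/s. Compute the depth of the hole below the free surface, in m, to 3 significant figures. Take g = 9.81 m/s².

5.73 m

Torricelli: v = √(2gh), so h = v²/(2g).
h = 10.6²/(2·9.81) = 112/19.62 = 5.73 m.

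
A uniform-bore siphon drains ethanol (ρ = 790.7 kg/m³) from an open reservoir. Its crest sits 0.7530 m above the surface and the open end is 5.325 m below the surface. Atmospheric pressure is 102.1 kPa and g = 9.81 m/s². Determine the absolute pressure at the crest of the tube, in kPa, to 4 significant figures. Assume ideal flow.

Bernoulli surface→outlet gives ½v² = g·h_out, so v = √(2·9.81·5.325) = 10.22 m/s.
Continuity keeps v the same throughout the tube; from surface to crest, P_atm + 0 = P_top + ½ρv² + ρg·h_top.
P_top = 102100 − ½·790.7·10.22² − 790.7·9.81·0.7530 = 54950 Pa.

54.95 kPa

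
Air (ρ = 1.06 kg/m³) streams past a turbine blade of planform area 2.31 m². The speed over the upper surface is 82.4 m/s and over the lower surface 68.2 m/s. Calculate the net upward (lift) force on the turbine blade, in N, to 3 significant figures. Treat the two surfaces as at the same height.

F = 2620 N

With equal heights on the two surfaces, Bernoulli gives P_lower − P_upper = ½ρ(v_upper² − v_lower²).
ΔP = ½·1.06·(82.4² − 68.2²) = 1130 Pa.
Lift = ΔP · A = 1130 × 2.31 = 2620 N.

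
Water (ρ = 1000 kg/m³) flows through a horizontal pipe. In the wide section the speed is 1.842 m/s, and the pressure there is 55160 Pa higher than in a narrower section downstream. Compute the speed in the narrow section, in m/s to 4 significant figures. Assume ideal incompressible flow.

Horizontal Bernoulli: P₁ + ½ρv₁² = P₂ + ½ρv₂², so v₂² = v₁² + 2(P₁ − P₂)/ρ.
v₂ = √(1.842² + 2·55160/1000) = √(3.393 + 110.3) = 10.66 m/s.

v₂ ≈ 10.66 m/s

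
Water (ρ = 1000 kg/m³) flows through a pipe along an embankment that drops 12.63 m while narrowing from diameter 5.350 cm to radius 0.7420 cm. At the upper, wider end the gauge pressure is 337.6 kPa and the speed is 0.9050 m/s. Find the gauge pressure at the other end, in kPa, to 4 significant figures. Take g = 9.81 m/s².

P₂ ≈ 392.7 kPa

Mass conservation (A₁v₁ = A₂v₂) gives v₂ = 0.9050 × 22.48/1.730 = 11.76 m/s.
Applying Bernoulli between the two ends and solving for P₂: P₂ = P₁ + ½ρ(v₁² − v₂²) − ρgΔh.
P₂ = 337600 + ½·1000·(0.9050² − 11.76²) − 1000·9.81·(−12.63) = 337600 + (-68770) − (-123900) = 392700 Pa.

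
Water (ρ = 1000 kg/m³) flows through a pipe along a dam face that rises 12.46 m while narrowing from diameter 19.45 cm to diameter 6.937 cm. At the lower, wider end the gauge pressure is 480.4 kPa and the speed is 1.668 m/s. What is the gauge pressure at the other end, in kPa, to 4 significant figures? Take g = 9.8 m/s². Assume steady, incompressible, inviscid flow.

P₂ = 273.7 kPa

By continuity, v₂ = v₁·A₁/A₂ = 1.668·(297.1/37.79) = 13.11 m/s.
Applying Bernoulli between the two ends and solving for P₂: P₂ = P₁ + ½ρ(v₁² − v₂²) − ρgΔh.
P₂ = 480400 + ½·1000·(1.668² − 13.11²) − 1000·9.8·(+12.46) = 480400 + (-84580) − (122100) = 273700 Pa.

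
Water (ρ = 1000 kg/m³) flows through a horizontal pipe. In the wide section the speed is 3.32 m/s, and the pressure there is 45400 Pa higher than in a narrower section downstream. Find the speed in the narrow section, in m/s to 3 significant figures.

With h₁ = h₂, rearranging Bernoulli gives v₂ = √(v₁² + 2ΔP/ρ).
v₂ = √(3.32² + 2·45400/1000) = √(11.0 + 90.8) = 10.1 m/s.

v₂ = 10.1 m/s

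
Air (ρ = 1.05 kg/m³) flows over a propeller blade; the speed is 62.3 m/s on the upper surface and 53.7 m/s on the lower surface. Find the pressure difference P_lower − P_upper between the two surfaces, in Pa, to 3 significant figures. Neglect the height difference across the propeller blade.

With negligible Δh, P + ½ρv² is constant, so P_low − P_up = ½ρ(v_up² − v_low²).
ΔP = ½·1.05·(62.3² − 53.7²) = 524 Pa.

ΔP ≈ 524 Pa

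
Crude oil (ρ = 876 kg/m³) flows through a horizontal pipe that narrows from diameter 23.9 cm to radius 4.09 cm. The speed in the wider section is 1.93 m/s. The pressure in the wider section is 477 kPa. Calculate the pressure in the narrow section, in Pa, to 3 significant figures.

By continuity, v₂ = v₁·A₁/A₂ = 1.93·(449/52.6) = 16.5 m/s.
Bernoulli (h₁ = h₂): P₁ − P₂ = ½ρ(v₂² − v₁²).
P₂ = P₁ − ½ρ(v₂² − v₁²) = 477000 − ½·876·(16.5² − 1.93²) = 477000 − 117000 = 360000 Pa.

P₂ = 360000 Pa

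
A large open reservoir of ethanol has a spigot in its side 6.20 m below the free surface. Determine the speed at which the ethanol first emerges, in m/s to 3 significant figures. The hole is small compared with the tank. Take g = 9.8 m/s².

Bernoulli from surface to hole (P equal, v_surface ≈ 0): v = √(2gh) = √(2×9.8×6.20) = 11.0 m/s.

11.0 m/s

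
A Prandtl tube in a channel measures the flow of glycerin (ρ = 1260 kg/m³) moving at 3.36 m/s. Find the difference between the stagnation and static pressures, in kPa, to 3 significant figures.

ΔP ≈ 7.11 kPa

Bernoulli between the free stream and the stagnation point: ½ρv² = P_stag − P_static.
ΔP = ½·1260·3.36² = 7110 Pa.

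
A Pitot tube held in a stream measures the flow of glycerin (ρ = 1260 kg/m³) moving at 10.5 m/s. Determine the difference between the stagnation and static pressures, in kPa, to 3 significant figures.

ΔP ≈ 69.5 kPa

Bernoulli between the free stream and the stagnation point: ½ρv² = P_stag − P_static.
ΔP = ½·1260·10.5² = 69500 Pa.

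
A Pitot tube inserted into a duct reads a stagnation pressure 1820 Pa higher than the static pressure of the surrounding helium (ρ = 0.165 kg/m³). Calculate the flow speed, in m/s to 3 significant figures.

The dynamic pressure equals the rise in static pressure at the stagnation point: ΔP = ½ρv².
v = √(2ΔP/ρ) = √(2·1820/0.165) = 149 m/s.

v = 149 m/s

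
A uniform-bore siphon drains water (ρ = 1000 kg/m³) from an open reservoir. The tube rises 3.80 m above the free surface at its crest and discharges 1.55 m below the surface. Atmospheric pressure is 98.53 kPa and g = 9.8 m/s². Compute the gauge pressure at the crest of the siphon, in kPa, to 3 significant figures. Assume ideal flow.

From the surface to the outlet (both open to atmosphere, surface at rest): v = √(2g·h_out) = √(2·9.8·1.55) = 5.51 m/s.
With constant cross-section the crest speed equals v; applying Bernoulli from the surface up to the crest, P_top = P_atm − ½ρv² − ρg·h_top.
P_top = 98530 − ½·1000·5.51² − 1000·9.8·3.80 = 46100 Pa. So P_gauge = P_top − P_atm = -52400 Pa.

P_gauge ≈ -52.4 kPa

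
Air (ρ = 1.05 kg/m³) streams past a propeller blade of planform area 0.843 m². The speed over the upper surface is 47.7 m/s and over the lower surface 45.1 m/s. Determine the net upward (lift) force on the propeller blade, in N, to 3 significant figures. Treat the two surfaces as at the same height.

From P + ½ρv² = const at equal height, P_low − P_up = ½ρ(v_up² − v_low²).
ΔP = ½·1.05·(47.7² − 45.1²) = 127 Pa.
Lift = ΔP · A = 127 × 0.843 = 107 N.

F ≈ 107 N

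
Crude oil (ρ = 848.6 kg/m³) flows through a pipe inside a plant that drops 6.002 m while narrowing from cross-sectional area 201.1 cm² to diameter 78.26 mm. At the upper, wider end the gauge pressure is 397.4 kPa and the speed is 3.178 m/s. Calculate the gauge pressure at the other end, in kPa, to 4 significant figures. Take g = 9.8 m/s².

By continuity, v₂ = v₁·A₁/A₂ = 3.178·(201.1/48.10) = 13.29 m/s.
Applying Bernoulli between the two ends and solving for P₂: P₂ = P₁ + ½ρ(v₁² − v₂²) − ρgΔh.
P₂ = 397400 + ½·848.6·(3.178² − 13.29²) − 848.6·9.8·(−6.002) = 397400 + (-70610) − (-49910) = 376700 Pa.

P₂ ≈ 376.7 kPa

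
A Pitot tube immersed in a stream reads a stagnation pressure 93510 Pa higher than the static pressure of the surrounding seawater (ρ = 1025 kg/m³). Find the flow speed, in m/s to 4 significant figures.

The dynamic pressure equals the rise in static pressure at the stagnation point: ΔP = ½ρv².
v = √(2ΔP/ρ) = √(2·93510/1025) = 13.51 m/s.

13.51 m/s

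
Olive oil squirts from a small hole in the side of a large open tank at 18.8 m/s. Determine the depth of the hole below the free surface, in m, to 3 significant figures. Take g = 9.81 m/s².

18.0 m

Inverting v = √(2gh) gives h = v² / 2g.
h = 18.8²/(2·9.81) = 353/19.62 = 18.0 m.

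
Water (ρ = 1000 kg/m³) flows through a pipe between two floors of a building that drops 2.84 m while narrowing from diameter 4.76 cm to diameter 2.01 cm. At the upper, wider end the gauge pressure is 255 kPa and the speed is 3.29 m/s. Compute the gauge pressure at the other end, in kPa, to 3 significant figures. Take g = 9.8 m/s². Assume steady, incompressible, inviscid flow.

P₂ ≈ 118 kPa

The volume flow rate is constant, so v₂ = (A₁/A₂)v₁ = (17.8/3.17)·3.29 = 18.5 m/s.
Bernoulli: P₁ + ½ρv₁² + ρg h₁ = P₂ + ½ρv₂² + ρg h₂, so P₂ = P₁ + ½ρ(v₁² − v₂²) − ρg(h₂ − h₁).
P₂ = 255000 + ½·1000·(3.29² − 18.5²) − 1000·9.8·(−2.84) = 255000 + (-165000) − (-27800) = 118000 Pa.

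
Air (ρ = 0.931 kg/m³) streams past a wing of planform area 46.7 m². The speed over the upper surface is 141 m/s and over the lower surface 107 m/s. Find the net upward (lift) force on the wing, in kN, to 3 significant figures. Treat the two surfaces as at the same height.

With equal heights on the two surfaces, Bernoulli gives P_lower − P_upper = ½ρ(v_upper² − v_lower²).
ΔP = ½·0.931·(141² − 107²) = 3930 Pa.
Lift = ΔP · A = 3930 × 46.7 = 183000 N.

F ≈ 183 kN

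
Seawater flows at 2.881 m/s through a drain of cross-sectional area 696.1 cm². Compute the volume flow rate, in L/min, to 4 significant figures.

12030 L/min

Q = A·v = 0.06961 m² × 2.881 m/s = 0.2005 m³/s.
Converting: 0.2005 m³/s × 60000 = 12030 L/min.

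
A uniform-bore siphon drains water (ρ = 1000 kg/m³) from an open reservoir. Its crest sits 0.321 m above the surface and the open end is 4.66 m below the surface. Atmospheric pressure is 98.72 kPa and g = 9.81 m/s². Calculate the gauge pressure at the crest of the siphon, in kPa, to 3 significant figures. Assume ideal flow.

P_gauge = -48.9 kPa

From the surface to the outlet (both open to atmosphere, surface at rest): v = √(2g·h_out) = √(2·9.81·4.66) = 9.56 m/s.
With constant cross-section the crest speed equals v; applying Bernoulli from the surface up to the crest, P_top = P_atm − ½ρv² − ρg·h_top.
P_top = 98720 − ½·1000·9.56² − 1000·9.81·0.321 = 49900 Pa. So P_gauge = P_top − P_atm = -48900 Pa.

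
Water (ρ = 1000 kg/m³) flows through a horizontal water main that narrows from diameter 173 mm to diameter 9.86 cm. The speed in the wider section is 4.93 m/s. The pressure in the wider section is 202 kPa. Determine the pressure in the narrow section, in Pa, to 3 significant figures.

The volume flow rate is constant, so v₂ = (A₁/A₂)v₁ = (235/76.4)·4.93 = 15.2 m/s.
Along the horizontal streamline, P + ½ρv² is constant.
P₂ = P₁ − ½ρ(v₂² − v₁²) = 202000 − ½·1000·(15.2² − 4.93²) = 202000 − 103000 = 99000 Pa.

P₂ ≈ 99000 Pa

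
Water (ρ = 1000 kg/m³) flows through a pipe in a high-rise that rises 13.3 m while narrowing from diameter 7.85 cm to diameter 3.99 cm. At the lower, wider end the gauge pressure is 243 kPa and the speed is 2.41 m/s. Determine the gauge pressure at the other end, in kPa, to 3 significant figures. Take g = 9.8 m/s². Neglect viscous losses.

72.1 kPa

Mass conservation (A₁v₁ = A₂v₂) gives v₂ = 2.41 × 48.4/12.5 = 9.33 m/s.
Energy conservation along the streamline gives P₂ = P₁ − ½ρ(v₂² − v₁²) − ρg(h₂ − h₁).
P₂ = 243000 + ½·1000·(2.41² − 9.33²) − 1000·9.8·(+13.3) = 243000 + (-40600) − (130000) = 72100 Pa.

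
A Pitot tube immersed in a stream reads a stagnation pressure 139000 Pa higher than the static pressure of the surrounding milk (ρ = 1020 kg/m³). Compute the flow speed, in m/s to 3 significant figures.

At the stagnation point the flow is brought to rest, so Bernoulli gives P_stag − P_static = ½ρv².
v = √(2ΔP/ρ) = √(2·139000/1020) = 16.5 m/s.

v = 16.5 m/s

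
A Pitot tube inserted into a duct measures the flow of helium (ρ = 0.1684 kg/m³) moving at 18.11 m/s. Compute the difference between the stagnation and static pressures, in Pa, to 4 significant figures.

The dynamic pressure equals the rise in static pressure at the stagnation point: ΔP = ½ρv².
ΔP = ½·0.1684·18.11² = 27.62 Pa.

ΔP ≈ 27.62 Pa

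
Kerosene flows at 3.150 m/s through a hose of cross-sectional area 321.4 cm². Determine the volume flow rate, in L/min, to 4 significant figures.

Q = A·v = 0.03214 m² × 3.150 m/s = 0.1012 m³/s.
Converting: 0.1012 m³/s × 60000 = 6074 L/min.

Q = 6074 L/min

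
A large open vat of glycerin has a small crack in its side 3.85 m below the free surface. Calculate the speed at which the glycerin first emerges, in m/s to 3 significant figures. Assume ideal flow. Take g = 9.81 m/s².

v ≈ 8.69 m/s

Bernoulli from surface to hole (P equal, v_surface ≈ 0): v = √(2gh) = √(2×9.81×3.85) = 8.69 m/s.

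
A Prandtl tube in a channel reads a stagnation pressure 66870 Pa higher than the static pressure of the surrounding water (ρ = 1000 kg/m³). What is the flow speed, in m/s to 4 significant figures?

At the stagnation point the flow is brought to rest, so Bernoulli gives P_stag − P_static = ½ρv².
v = √(2ΔP/ρ) = √(2·66870/1000) = 11.56 m/s.

11.56 m/s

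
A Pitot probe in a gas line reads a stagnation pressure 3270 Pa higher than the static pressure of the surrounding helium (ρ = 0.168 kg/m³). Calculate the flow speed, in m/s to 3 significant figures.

v ≈ 197 m/s

The dynamic pressure equals the rise in static pressure at the stagnation point: ΔP = ½ρv².
v = √(2ΔP/ρ) = √(2·3270/0.168) = 197 m/s.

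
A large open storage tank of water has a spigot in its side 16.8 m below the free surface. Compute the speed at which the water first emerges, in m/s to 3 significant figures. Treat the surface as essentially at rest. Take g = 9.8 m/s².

Torricelli's result v = √(2gh) gives v = √(2·9.8·16.8) = 18.1 m/s.

v ≈ 18.1 m/s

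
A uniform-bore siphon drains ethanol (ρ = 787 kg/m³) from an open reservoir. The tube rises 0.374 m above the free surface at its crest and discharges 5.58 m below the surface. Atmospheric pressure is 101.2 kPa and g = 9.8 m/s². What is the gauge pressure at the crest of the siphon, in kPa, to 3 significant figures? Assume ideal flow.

P_gauge ≈ -45.9 kPa

From the surface to the outlet (both open to atmosphere, surface at rest): v = √(2g·h_out) = √(2·9.8·5.58) = 10.5 m/s.
With constant cross-section the crest speed equals v; applying Bernoulli from the surface up to the crest, P_top = P_atm − ½ρv² − ρg·h_top.
P_top = 101200 − ½·787·10.5² − 787·9.8·0.374 = 55300 Pa. So P_gauge = P_top − P_atm = -45900 Pa.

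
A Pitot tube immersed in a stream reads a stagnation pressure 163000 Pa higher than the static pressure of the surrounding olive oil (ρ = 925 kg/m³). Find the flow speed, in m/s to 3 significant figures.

v ≈ 18.8 m/s

The dynamic pressure equals the rise in static pressure at the stagnation point: ΔP = ½ρv².
v = √(2ΔP/ρ) = √(2·163000/925) = 18.8 m/s.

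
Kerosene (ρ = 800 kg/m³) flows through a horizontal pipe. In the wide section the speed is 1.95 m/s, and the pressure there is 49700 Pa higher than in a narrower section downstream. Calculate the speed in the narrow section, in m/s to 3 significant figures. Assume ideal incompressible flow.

With h₁ = h₂, rearranging Bernoulli gives v₂ = √(v₁² + 2ΔP/ρ).
v₂ = √(1.95² + 2·49700/800) = √(3.80 + 124) = 11.3 m/s.

v₂ = 11.3 m/s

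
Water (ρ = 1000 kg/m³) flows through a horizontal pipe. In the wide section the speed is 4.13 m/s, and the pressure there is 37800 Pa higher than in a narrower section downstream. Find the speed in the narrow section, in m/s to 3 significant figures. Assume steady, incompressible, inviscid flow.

Horizontal Bernoulli: P₁ + ½ρv₁² = P₂ + ½ρv₂², so v₂² = v₁² + 2(P₁ − P₂)/ρ.
v₂ = √(4.13² + 2·37800/1000) = √(17.1 + 75.6) = 9.63 m/s.

v₂ ≈ 9.63 m/s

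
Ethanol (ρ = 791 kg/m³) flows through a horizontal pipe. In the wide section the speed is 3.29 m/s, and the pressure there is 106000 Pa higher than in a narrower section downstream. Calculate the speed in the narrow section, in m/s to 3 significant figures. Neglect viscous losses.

v₂ = 16.7 m/s

Horizontal Bernoulli: P₁ + ½ρv₁² = P₂ + ½ρv₂², so v₂² = v₁² + 2(P₁ − P₂)/ρ.
v₂ = √(3.29² + 2·106000/791) = √(10.8 + 268) = 16.7 m/s.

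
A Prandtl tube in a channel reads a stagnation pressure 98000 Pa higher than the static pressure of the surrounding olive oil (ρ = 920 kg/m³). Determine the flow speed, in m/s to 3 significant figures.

The dynamic pressure equals the rise in static pressure at the stagnation point: ΔP = ½ρv².
v = √(2ΔP/ρ) = √(2·98000/920) = 14.6 m/s.

v ≈ 14.6 m/s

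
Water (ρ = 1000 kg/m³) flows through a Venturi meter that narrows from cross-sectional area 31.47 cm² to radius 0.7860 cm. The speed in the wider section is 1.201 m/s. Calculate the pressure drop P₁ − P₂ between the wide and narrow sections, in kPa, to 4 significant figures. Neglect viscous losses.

ΔP ≈ 188.9 kPa

By continuity, v₂ = v₁·A₁/A₂ = 1.201·(31.47/1.941) = 19.47 m/s.
With no height change, Bernoulli's equation is P₁ + ½ρv₁² = P₂ + ½ρv₂².
P₁ − P₂ = ½·1000·(19.47² − 1.201²) = ½·1000·377.8 = 188900 Pa.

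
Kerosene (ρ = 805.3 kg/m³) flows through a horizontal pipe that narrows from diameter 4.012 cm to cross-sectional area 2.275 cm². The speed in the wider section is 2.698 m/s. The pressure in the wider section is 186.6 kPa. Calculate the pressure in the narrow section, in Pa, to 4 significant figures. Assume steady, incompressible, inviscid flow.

The volume flow rate is constant, so v₂ = (A₁/A₂)v₁ = (12.64/2.275)·2.698 = 14.99 m/s.
The pipe is horizontal, so Bernoulli reduces to P₁ + ½ρv₁² = P₂ + ½ρv₂².
P₂ = P₁ − ½ρ(v₂² − v₁²) = 186600 − ½·805.3·(14.99² − 2.698²) = 186600 − 87570 = 99030 Pa.

P₂ ≈ 99030 Pa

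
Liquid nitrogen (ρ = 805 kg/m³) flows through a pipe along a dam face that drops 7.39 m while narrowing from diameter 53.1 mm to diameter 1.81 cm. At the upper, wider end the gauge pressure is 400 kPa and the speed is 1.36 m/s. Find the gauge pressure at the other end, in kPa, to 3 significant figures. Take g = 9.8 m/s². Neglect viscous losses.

P₂ ≈ 404 kPa

Mass conservation (A₁v₁ = A₂v₂) gives v₂ = 1.36 × 22.1/2.57 = 11.7 m/s.
Energy conservation along the streamline gives P₂ = P₁ − ½ρ(v₂² − v₁²) − ρg(h₂ − h₁).
P₂ = 400000 + ½·805·(1.36² − 11.7²) − 805·9.8·(−7.39) = 400000 + (-54400) − (-58300) = 404000 Pa.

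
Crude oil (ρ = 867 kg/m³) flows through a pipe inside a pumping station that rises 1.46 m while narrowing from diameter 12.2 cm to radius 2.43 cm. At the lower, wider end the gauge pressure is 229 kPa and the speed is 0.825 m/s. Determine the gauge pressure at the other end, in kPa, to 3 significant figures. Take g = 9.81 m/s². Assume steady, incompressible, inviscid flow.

P₂ = 205 kPa

Continuity gives A₁v₁ = A₂v₂, so v₂ = (117 cm²)/(18.6 cm²) × 0.825 m/s = 5.20 m/s.
Energy conservation along the streamline gives P₂ = P₁ − ½ρ(v₂² − v₁²) − ρg(h₂ − h₁).
P₂ = 229000 + ½·867·(0.825² − 5.20²) − 867·9.81·(+1.46) = 229000 + (-11400) − (12400) = 205000 Pa.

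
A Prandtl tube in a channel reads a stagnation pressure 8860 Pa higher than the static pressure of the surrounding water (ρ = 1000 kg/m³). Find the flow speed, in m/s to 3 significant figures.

v ≈ 4.21 m/s

Bernoulli between the free stream and the stagnation point: ½ρv² = P_stag − P_static.
v = √(2ΔP/ρ) = √(2·8860/1000) = 4.21 m/s.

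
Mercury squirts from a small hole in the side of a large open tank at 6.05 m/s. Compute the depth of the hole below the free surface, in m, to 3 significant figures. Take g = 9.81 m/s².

For a small hole in a large open tank, ½v² = gh, giving h = v²/(2g).
h = 6.05²/(2·9.81) = 36.6/19.62 = 1.87 m.

h ≈ 1.87 m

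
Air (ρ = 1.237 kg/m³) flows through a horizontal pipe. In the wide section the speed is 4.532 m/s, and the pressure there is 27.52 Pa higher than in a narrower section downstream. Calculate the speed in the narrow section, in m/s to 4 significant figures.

v₂ = 8.064 m/s

Horizontal Bernoulli: P₁ + ½ρv₁² = P₂ + ½ρv₂², so v₂² = v₁² + 2(P₁ − P₂)/ρ.
v₂ = √(4.532² + 2·27.52/1.237) = √(20.54 + 44.49) = 8.064 m/s.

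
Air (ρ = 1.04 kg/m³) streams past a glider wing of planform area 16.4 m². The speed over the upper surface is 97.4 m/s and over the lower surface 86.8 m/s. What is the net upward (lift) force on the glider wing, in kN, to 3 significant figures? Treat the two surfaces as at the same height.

F ≈ 16.7 kN

From P + ½ρv² = const at equal height, P_low − P_up = ½ρ(v_up² − v_low²).
ΔP = ½·1.04·(97.4² − 86.8²) = 1020 Pa.
Lift = ΔP · A = 1020 × 16.4 = 16700 N.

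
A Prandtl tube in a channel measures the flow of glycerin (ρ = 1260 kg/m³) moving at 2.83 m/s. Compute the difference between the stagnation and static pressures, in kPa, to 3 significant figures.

ΔP ≈ 5.05 kPa

Bernoulli between the free stream and the stagnation point: ½ρv² = P_stag − P_static.
ΔP = ½·1260·2.83² = 5050 Pa.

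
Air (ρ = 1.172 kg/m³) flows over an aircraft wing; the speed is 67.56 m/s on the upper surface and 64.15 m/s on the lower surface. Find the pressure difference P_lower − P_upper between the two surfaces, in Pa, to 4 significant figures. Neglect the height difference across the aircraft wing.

Bernoulli (same height): P_lower − P_upper = ½ρ(v_upper² − v_lower²).
ΔP = ½·1.172·(67.56² − 64.15²) = 263.2 Pa.

263.2 Pa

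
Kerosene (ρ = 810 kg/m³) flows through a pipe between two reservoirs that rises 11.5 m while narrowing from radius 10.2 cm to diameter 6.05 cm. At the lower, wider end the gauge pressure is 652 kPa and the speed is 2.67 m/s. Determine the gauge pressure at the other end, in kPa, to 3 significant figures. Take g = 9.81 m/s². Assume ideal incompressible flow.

P₂ = 190 kPa

Mass conservation (A₁v₁ = A₂v₂) gives v₂ = 2.67 × 327/28.7 = 30.4 m/s.
Applying Bernoulli between the two ends and solving for P₂: P₂ = P₁ + ½ρ(v₁² − v₂²) − ρgΔh.
P₂ = 652000 + ½·810·(2.67² − 30.4²) − 810·9.81·(+11.5) = 652000 + (-370000) − (91400) = 190000 Pa.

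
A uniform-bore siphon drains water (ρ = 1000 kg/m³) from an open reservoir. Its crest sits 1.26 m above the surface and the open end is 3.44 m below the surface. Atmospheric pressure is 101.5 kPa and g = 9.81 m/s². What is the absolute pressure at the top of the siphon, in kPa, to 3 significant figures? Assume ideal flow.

The outlet speed comes from Torricelli: v = √(2g·3.44) = 8.22 m/s.
Continuity keeps v the same throughout the tube; from surface to crest, P_atm + 0 = P_top + ½ρv² + ρg·h_top.
P_top = 101500 − ½·1000·8.22² − 1000·9.81·1.26 = 55400 Pa.

P_top ≈ 55.4 kPa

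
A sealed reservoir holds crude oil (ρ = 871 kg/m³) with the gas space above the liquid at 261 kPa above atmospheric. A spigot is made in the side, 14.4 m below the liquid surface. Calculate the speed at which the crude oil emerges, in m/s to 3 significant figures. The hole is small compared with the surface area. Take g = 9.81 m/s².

Take point 1 at the surface (v₁ ≈ 0) and point 2 at the hole (at atmospheric pressure). Bernoulli: P₁ + ρg h = P_atm + ½ρv₂².
With P₁ − P_atm = 261000 Pa, v₂ = √(2gh + 2ΔP/ρ) = √(2·9.81·14.4 + 2·261000/871) = 29.7 m/s.

v = 29.7 m/s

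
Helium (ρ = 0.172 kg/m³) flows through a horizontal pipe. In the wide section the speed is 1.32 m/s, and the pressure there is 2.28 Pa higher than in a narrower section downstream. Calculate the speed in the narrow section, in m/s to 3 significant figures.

v₂ ≈ 5.32 m/s

Along the level pipe P + ½ρv² is conserved, hence v₂² = v₁² + 2(P₁ − P₂)/ρ.
v₂ = √(1.32² + 2·2.28/0.172) = √(1.74 + 26.5) = 5.32 m/s.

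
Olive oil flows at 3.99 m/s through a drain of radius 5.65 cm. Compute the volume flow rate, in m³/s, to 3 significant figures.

Q ≈ 0.0400 m³/s

Q = A·v = 0.0100 m² × 3.99 m/s = 0.0400 m³/s.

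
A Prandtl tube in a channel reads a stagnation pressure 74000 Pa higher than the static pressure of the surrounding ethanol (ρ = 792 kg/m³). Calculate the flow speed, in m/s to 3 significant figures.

v ≈ 13.7 m/s

The dynamic pressure equals the rise in static pressure at the stagnation point: ΔP = ½ρv².
v = √(2ΔP/ρ) = √(2·74000/792) = 13.7 m/s.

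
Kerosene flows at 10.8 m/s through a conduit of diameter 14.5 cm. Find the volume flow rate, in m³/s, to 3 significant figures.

Q = 0.178 m³/s

Q = A·v = 0.0165 m² × 10.8 m/s = 0.178 m³/s.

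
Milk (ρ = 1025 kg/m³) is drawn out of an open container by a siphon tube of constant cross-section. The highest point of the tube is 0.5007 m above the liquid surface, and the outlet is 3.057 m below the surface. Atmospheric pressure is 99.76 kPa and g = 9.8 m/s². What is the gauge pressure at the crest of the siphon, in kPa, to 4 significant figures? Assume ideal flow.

P_gauge ≈ -35.74 kPa

The outlet speed comes from Torricelli: v = √(2g·3.057) = 7.741 m/s.
The bore is uniform, so the speed at the crest is the same v. Bernoulli surface→crest: P_atm = P_top + ½ρv² + ρg·h_top.
P_top = 99760 − ½·1025·7.741² − 1025·9.8·0.5007 = 64020 Pa. So P_gauge = P_top − P_atm = -35740 Pa.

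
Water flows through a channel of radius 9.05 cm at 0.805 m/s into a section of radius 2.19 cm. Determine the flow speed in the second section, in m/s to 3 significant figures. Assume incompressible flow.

v₂ ≈ 13.7 m/s

Continuity gives A₁v₁ = A₂v₂, so v₂ = (257 cm²)/(15.1 cm²) × 0.805 m/s = 13.7 m/s.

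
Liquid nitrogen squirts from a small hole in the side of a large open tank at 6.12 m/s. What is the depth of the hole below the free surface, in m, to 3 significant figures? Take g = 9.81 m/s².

Torricelli: v = √(2gh), so h = v²/(2g).
h = 6.12²/(2·9.81) = 37.5/19.62 = 1.91 m.

h ≈ 1.91 m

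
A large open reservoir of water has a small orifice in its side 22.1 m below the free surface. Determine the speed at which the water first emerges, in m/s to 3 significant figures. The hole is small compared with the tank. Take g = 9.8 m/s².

With the surface at rest and both surface and jet at atmospheric pressure, Bernoulli gives ρg h = ½ρv², so v = √(2gh) = √(2·9.8·22.1) = 20.8 m/s.

20.8 m/s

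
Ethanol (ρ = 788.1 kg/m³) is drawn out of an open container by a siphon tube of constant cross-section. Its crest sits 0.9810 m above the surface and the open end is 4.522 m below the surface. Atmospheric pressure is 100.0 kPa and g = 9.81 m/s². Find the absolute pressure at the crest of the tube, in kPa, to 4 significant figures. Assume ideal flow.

57.45 kPa

Bernoulli surface→outlet gives ½v² = g·h_out, so v = √(2·9.81·4.522) = 9.419 m/s.
With constant cross-section the crest speed equals v; applying Bernoulli from the surface up to the crest, P_top = P_atm − ½ρv² − ρg·h_top.
P_top = 100000 − ½·788.1·9.419² − 788.1·9.81·0.9810 = 57450 Pa.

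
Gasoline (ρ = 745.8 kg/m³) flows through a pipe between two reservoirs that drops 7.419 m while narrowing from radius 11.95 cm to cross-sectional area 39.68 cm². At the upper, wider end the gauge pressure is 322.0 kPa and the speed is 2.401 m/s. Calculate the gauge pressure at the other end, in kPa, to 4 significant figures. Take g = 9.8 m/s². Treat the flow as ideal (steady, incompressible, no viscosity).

The volume flow rate is constant, so v₂ = (A₁/A₂)v₁ = (448.6/39.68)·2.401 = 27.15 m/s.
Energy conservation along the streamline gives P₂ = P₁ − ½ρ(v₂² − v₁²) − ρg(h₂ − h₁).
P₂ = 322000 + ½·745.8·(2.401² − 27.15²) − 745.8·9.8·(−7.419) = 322000 + (-272600) − (-54220) = 103600 Pa.

P₂ = 103.6 kPa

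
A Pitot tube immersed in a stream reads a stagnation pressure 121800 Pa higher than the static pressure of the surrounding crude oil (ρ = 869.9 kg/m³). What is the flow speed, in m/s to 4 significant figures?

At the stagnation point the flow is brought to rest, so Bernoulli gives P_stag − P_static = ½ρv².
v = √(2ΔP/ρ) = √(2·121800/869.9) = 16.73 m/s.

16.73 m/s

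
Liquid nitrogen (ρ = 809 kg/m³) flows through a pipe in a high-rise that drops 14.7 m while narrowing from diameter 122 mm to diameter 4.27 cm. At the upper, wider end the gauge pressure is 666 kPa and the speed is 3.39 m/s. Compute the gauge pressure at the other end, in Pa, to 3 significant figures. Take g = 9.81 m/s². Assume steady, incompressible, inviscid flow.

478000 Pa

Continuity gives A₁v₁ = A₂v₂, so v₂ = (117 cm²)/(14.3 cm²) × 3.39 m/s = 27.7 m/s.
Applying Bernoulli between the two ends and solving for P₂: P₂ = P₁ + ½ρ(v₁² − v₂²) − ρgΔh.
P₂ = 666000 + ½·809·(3.39² − 27.7²) − 809·9.81·(−14.7) = 666000 + (-305000) − (-117000) = 478000 Pa.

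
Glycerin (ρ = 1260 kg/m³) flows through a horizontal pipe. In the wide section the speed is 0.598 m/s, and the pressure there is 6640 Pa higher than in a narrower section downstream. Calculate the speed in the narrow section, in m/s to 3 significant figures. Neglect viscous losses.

With h₁ = h₂, rearranging Bernoulli gives v₂ = √(v₁² + 2ΔP/ρ).
v₂ = √(0.598² + 2·6640/1260) = √(0.358 + 10.5) = 3.30 m/s.

v₂ = 3.30 m/s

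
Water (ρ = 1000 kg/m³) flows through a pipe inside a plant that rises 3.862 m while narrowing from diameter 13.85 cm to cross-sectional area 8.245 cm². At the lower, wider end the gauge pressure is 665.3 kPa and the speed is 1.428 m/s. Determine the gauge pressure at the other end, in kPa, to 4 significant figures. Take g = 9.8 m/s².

The volume flow rate is constant, so v₂ = (A₁/A₂)v₁ = (150.7/8.245)·1.428 = 26.09 m/s.
Energy conservation along the streamline gives P₂ = P₁ − ½ρ(v₂² − v₁²) − ρg(h₂ − h₁).
P₂ = 665300 + ½·1000·(1.428² − 26.09²) − 1000·9.8·(+3.862) = 665300 + (-339400) − (37850) = 288000 Pa.

P₂ = 288.0 kPa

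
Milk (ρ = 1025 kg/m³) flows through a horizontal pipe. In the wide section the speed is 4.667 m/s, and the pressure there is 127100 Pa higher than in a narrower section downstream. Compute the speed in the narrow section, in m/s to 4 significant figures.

With h₁ = h₂, rearranging Bernoulli gives v₂ = √(v₁² + 2ΔP/ρ).
v₂ = √(4.667² + 2·127100/1025) = √(21.78 + 248.0) = 16.43 m/s.

v₂ ≈ 16.43 m/s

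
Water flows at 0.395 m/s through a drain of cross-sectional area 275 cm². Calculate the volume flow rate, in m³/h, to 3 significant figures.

Q = A·v = 0.0275 m² × 0.395 m/s = 0.0109 m³/s.
Converting: 0.0109 m³/s × 3600 = 39.1 m³/h.

Q ≈ 39.1 m³/h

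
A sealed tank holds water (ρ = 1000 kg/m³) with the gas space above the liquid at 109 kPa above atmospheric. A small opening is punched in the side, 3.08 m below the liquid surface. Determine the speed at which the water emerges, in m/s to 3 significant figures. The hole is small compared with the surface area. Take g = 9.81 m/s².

v ≈ 16.7 m/s

Take point 1 at the surface (v₁ ≈ 0) and point 2 at the hole (at atmospheric pressure). Bernoulli: P₁ + ρg h = P_atm + ½ρv₂².
With P₁ − P_atm = 109000 Pa, v₂ = √(2gh + 2ΔP/ρ) = √(2·9.81·3.08 + 2·109000/1000) = 16.7 m/s.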